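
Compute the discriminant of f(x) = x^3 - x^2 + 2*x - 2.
Δ = -72

For x^3 + a x^2 + b x + c the discriminant is Δ = 18 a b c - 4 a^3 c + a^2 b^2 - 4 b^3 - 27 c^2.
Plug a = -1, b = 2, c = -2:
  18*(-1)*(2)*(-2) - 4*(-1)^3*(-2) + (-1)^2*(2)^2 - 4*(2)^3 - 27*(-2)^2
  = 72 + (-8) + 4 + (-32) + (-108)
  = -72.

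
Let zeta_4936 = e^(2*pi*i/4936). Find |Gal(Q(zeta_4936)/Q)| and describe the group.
|Gal(Q(zeta_4936)/Q)| = phi(4936) = 2464; group ≅ (Z/4936Z)^* ≅ Z/2Z × Z/2Z × Z/616Z

The n-th cyclotomic polynomial Φ_4936(x) is the minimal polynomial of zeta_4936 over Q and has degree phi(4936) = 2464. So Q(zeta_4936) is a degree-2464 Galois extension with Galois group (Z/4936Z)^*. By CRT, (Z/4936Z)^* ≅ (Z/8Z)^* × (Z/617Z)^*. Each prime-power unit group is (Z/8Z)^* ≅ Z/2Z × Z/2Z; (Z/617Z)^* ≅ Z/616Z. Hence Gal(Q(zeta_4936)/Q) ≅ Z/2Z × Z/2Z × Z/616Z.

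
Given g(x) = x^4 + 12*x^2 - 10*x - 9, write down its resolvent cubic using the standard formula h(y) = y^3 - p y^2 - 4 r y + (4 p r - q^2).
h(y) = y^3 - 12*y^2 + 36*y - 532

Identify coefficients: p = 12, q = -10, r = -9.
Plug into h(y) = y^3 - p y^2 - 4 r y + (4 p r - q^2):
  h(y) = y^3 - (12) y^2 - 4*(-9) y + (4*(12)*(-9) - (-10)^2)
       = y^3 + (-12) y^2 + (36) y + (-532).
Simplifying: h(y) = y^3 - 12*y^2 + 36*y - 532.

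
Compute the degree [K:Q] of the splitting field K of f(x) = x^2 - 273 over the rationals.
[K:Q] = 2

The polynomial x^2 - 273 is irreducible over Q since 273 is not a perfect square. Its splitting field is Q(sqrt(273)), which has degree 2 over Q.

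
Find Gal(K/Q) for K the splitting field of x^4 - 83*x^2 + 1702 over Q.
Gal(K/Q) = V_4 (Klein four-group, Z/2Z × Z/2Z)

f factors as (x^2 - 46)(x^2 - 37), so the splitting field is K = Q(sqrt(46), sqrt(37)). The elements 46, 37, 1702 are all non-squares in Q, so sqrt(46) and sqrt(37) generate independent quadratic extensions. Thus [K:Q] = 4 and Gal(K/Q) is generated by the two order-2 automorphisms sqrt(46) ↦ -sqrt(46) and sqrt(37) ↦ -sqrt(37), giving V_4.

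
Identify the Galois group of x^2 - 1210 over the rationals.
Gal(K/Q) = Z/2Z (cyclic of order 2)

x^2 - 1210 is irreducible over Q since 1210 is not a rational square. The splitting field Q(sqrt(1210)) has degree 2 over Q, and its unique nontrivial automorphism is sqrt(1210) ↦ -sqrt(1210). Hence Gal(Q(sqrt(1210))/Q) = Z/2Z.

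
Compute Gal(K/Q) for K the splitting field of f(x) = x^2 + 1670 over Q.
Gal(K/Q) = Z/2Z (cyclic of order 2)

x^2 + 1670 is irreducible over Q since -1670 is not a rational square. The splitting field Q(sqrt(-1670)) has degree 2 over Q, and its unique nontrivial automorphism is sqrt(-1670) ↦ -sqrt(-1670). Hence Gal(Q(sqrt(-1670))/Q) = Z/2Z.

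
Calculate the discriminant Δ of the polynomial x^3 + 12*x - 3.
Δ = -7155

For a depressed cubic x^3 + p x + q the discriminant is Δ = -4 p^3 - 27 q^2 = -4*(12)^3 - 27*(-3)^2 = -6912 - 243 = -7155.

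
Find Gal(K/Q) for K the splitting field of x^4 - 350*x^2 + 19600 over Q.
Gal(K/Q) = Z/2Z (cyclic of order 2)

f factors as (x^2 - 70)(x^2 - 280), so the splitting field is K = Q(sqrt(70), sqrt(280)). The squarefree part of 70 is 70 and the squarefree part of 280 is also 70, so sqrt(70) and sqrt(280) are both rational multiples of sqrt(70). Hence Q(sqrt(70)) = Q(sqrt(280)) = Q(sqrt(70)), and the splitting field collapses to a single degree-2 extension with Galois group Z/2Z.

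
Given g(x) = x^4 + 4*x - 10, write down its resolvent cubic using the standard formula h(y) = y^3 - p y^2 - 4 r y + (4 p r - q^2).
h(y) = y^3 + 40*y - 16

Identify coefficients: p = 0, q = 4, r = -10.
Plug into h(y) = y^3 - p y^2 - 4 r y + (4 p r - q^2):
  h(y) = y^3 - (0) y^2 - 4*(-10) y + (4*(0)*(-10) - (4)^2)
       = y^3 + (0) y^2 + (40) y + (-16).
Simplifying: h(y) = y^3 + 40*y - 16.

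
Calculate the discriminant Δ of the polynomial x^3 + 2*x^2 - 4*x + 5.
Δ = -1235

For x^3 + a x^2 + b x + c the discriminant is Δ = 18 a b c - 4 a^3 c + a^2 b^2 - 4 b^3 - 27 c^2.
Plug a = 2, b = -4, c = 5:
  18*(2)*(-4)*(5) - 4*(2)^3*(5) + (2)^2*(-4)^2 - 4*(-4)^3 - 27*(5)^2
  = -720 + (-160) + 64 + (256) + (-675)
  = -1235.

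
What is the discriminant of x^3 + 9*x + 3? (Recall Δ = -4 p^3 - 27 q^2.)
Δ = -3159

For a depressed cubic x^3 + p x + q the discriminant is Δ = -4 p^3 - 27 q^2 = -4*(9)^3 - 27*(3)^2 = -2916 - 243 = -3159.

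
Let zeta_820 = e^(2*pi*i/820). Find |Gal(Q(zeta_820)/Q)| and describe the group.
|Gal(Q(zeta_820)/Q)| = phi(820) = 320; group ≅ (Z/820Z)^* ≅ Z/2Z × Z/4Z × Z/40Z

The n-th cyclotomic polynomial Φ_820(x) is the minimal polynomial of zeta_820 over Q and has degree phi(820) = 320. So Q(zeta_820) is a degree-320 Galois extension with Galois group (Z/820Z)^*. By CRT, (Z/820Z)^* ≅ (Z/4Z)^* × (Z/5Z)^* × (Z/41Z)^*. Each prime-power unit group is (Z/4Z)^* ≅ Z/2Z; (Z/5Z)^* ≅ Z/4Z; (Z/41Z)^* ≅ Z/40Z. Hence Gal(Q(zeta_820)/Q) ≅ Z/2Z × Z/4Z × Z/40Z.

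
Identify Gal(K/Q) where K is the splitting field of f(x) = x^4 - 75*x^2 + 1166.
Gal(K/Q) = V_4 (Klein four-group, Z/2Z × Z/2Z)

f factors as (x^2 - 22)(x^2 - 53), so the splitting field is K = Q(sqrt(22), sqrt(53)). The elements 22, 53, 1166 are all non-squares in Q, so sqrt(22) and sqrt(53) generate independent quadratic extensions. Thus [K:Q] = 4 and Gal(K/Q) is generated by the two order-2 automorphisms sqrt(22) ↦ -sqrt(22) and sqrt(53) ↦ -sqrt(53), giving V_4.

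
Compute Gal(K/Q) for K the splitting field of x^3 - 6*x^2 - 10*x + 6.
Gal(K/Q) = S_3 (symmetric group of order 6)

Compute the discriminant of x^3 + (-6)*x^2 + (-10)*x + (6): Δ = 18292. Since Δ is not a rational square, the Galois group is not contained in A_3; it must be the full S_3 (irreducibility of the cubic rules out anything smaller).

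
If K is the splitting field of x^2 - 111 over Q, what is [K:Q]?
[K:Q] = 2

The polynomial x^2 - 111 is irreducible over Q since 111 is not a perfect square. Its splitting field is Q(sqrt(111)), which has degree 2 over Q.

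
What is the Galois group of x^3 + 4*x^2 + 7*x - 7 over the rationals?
Gal(K/Q) = S_3 (symmetric group of order 6)

Compute the discriminant of x^3 + (4)*x^2 + (7)*x + (-7): Δ = -3647. Since Δ is not a rational square, the Galois group is not contained in A_3; it must be the full S_3 (irreducibility of the cubic rules out anything smaller).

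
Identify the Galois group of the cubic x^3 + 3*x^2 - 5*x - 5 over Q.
Gal(K/Q) = S_3 (symmetric group of order 6)

Compute the discriminant of x^3 + (3)*x^2 + (-5)*x + (-5): Δ = 1940. Since Δ is not a rational square, the Galois group is not contained in A_3; it must be the full S_3 (irreducibility of the cubic rules out anything smaller).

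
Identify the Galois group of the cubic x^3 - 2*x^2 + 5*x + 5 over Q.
Gal(K/Q) = S_3 (symmetric group of order 6)

Compute the discriminant of x^3 + (-2)*x^2 + (5)*x + (5): Δ = -1815. Since Δ is not a rational square, the Galois group is not contained in A_3; it must be the full S_3 (irreducibility of the cubic rules out anything smaller).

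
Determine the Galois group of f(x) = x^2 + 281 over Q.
Gal(K/Q) = Z/2Z (cyclic of order 2)

x^2 + 281 is irreducible over Q since -281 is not a rational square. The splitting field Q(sqrt(-281)) has degree 2 over Q, and its unique nontrivial automorphism is sqrt(-281) ↦ -sqrt(-281). Hence Gal(Q(sqrt(-281))/Q) = Z/2Z.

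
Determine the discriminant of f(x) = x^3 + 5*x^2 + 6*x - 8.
Δ = -2012

For x^3 + a x^2 + b x + c the discriminant is Δ = 18 a b c - 4 a^3 c + a^2 b^2 - 4 b^3 - 27 c^2.
Plug a = 5, b = 6, c = -8:
  18*(5)*(6)*(-8) - 4*(5)^3*(-8) + (5)^2*(6)^2 - 4*(6)^3 - 27*(-8)^2
  = -4320 + (4000) + 900 + (-864) + (-1728)
  = -2012.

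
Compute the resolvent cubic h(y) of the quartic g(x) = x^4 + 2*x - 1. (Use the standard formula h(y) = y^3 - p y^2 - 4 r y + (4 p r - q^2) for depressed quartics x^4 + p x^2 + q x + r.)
h(y) = y^3 + 4*y - 4

Identify coefficients: p = 0, q = 2, r = -1.
Plug into h(y) = y^3 - p y^2 - 4 r y + (4 p r - q^2):
  h(y) = y^3 - (0) y^2 - 4*(-1) y + (4*(0)*(-1) - (2)^2)
       = y^3 + (0) y^2 + (4) y + (-4).
Simplifying: h(y) = y^3 + 4*y - 4.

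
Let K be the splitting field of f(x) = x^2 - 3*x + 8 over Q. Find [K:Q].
[K:Q] = 2

The discriminant of x^2 + (-3)*x + (8) is b^2 - 4c = 9 - (32) = -23. Since -23 is not a perfect square in Q, the polynomial is irreducible over Q. Its two roots generate a degree-2 extension, so [K:Q] = 2.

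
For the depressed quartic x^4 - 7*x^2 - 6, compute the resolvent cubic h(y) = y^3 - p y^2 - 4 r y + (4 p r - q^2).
h(y) = y^3 + 7*y^2 + 24*y + 168

Identify coefficients: p = -7, q = 0, r = -6.
Plug into h(y) = y^3 - p y^2 - 4 r y + (4 p r - q^2):
  h(y) = y^3 - (-7) y^2 - 4*(-6) y + (4*(-7)*(-6) - (0)^2)
       = y^3 + (7) y^2 + (24) y + (168).
Simplifying: h(y) = y^3 + 7*y^2 + 24*y + 168.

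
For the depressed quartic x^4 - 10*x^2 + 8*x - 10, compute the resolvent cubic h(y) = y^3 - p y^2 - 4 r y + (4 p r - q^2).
h(y) = y^3 + 10*y^2 + 40*y + 336

Identify coefficients: p = -10, q = 8, r = -10.
Plug into h(y) = y^3 - p y^2 - 4 r y + (4 p r - q^2):
  h(y) = y^3 - (-10) y^2 - 4*(-10) y + (4*(-10)*(-10) - (8)^2)
       = y^3 + (10) y^2 + (40) y + (336).
Simplifying: h(y) = y^3 + 10*y^2 + 40*y + 336.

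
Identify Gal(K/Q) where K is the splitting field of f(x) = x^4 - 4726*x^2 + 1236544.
Gal(K/Q) = Z/2Z (cyclic of order 2)

f factors as (x^2 - 278)(x^2 - 4448), so the splitting field is K = Q(sqrt(278), sqrt(4448)). The squarefree part of 278 is 278 and the squarefree part of 4448 is also 278, so sqrt(278) and sqrt(4448) are both rational multiples of sqrt(278). Hence Q(sqrt(278)) = Q(sqrt(4448)) = Q(sqrt(278)), and the splitting field collapses to a single degree-2 extension with Galois group Z/2Z.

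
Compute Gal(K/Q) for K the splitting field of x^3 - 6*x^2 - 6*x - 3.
Gal(K/Q) = S_3 (symmetric group of order 6)

Compute the discriminant of x^3 + (-6)*x^2 + (-6)*x + (-3): Δ = -2619. Since Δ is not a rational square, the Galois group is not contained in A_3; it must be the full S_3 (irreducibility of the cubic rules out anything smaller).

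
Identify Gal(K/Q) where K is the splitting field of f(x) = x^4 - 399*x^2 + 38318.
Gal(K/Q) = V_4 (Klein four-group, Z/2Z × Z/2Z)

f factors as (x^2 - 238)(x^2 - 161), so the splitting field is K = Q(sqrt(238), sqrt(161)). The elements 238, 161, 38318 are all non-squares in Q, so sqrt(238) and sqrt(161) generate independent quadratic extensions. Thus [K:Q] = 4 and Gal(K/Q) is generated by the two order-2 automorphisms sqrt(238) ↦ -sqrt(238) and sqrt(161) ↦ -sqrt(161), giving V_4.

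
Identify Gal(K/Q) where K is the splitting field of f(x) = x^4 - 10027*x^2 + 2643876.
Gal(K/Q) = Z/2Z (cyclic of order 2)

f factors as (x^2 - 271)(x^2 - 9756), so the splitting field is K = Q(sqrt(271), sqrt(9756)). The squarefree part of 271 is 271 and the squarefree part of 9756 is also 271, so sqrt(271) and sqrt(9756) are both rational multiples of sqrt(271). Hence Q(sqrt(271)) = Q(sqrt(9756)) = Q(sqrt(271)), and the splitting field collapses to a single degree-2 extension with Galois group Z/2Z.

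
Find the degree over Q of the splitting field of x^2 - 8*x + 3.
[K:Q] = 2

The discriminant of x^2 + (-8)*x + (3) is b^2 - 4c = 64 - (12) = 52. Since 52 is not a perfect square in Q, the polynomial is irreducible over Q. Its two roots generate a degree-2 extension, so [K:Q] = 2.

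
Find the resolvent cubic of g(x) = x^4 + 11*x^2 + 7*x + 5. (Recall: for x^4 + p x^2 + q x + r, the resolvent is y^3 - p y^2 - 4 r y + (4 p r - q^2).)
h(y) = y^3 - 11*y^2 - 20*y + 171

Identify coefficients: p = 11, q = 7, r = 5.
Plug into h(y) = y^3 - p y^2 - 4 r y + (4 p r - q^2):
  h(y) = y^3 - (11) y^2 - 4*(5) y + (4*(11)*(5) - (7)^2)
       = y^3 + (-11) y^2 + (-20) y + (171).
Simplifying: h(y) = y^3 - 11*y^2 - 20*y + 171.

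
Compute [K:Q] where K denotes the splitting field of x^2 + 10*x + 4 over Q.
[K:Q] = 2

The discriminant of x^2 + (10)*x + (4) is b^2 - 4c = 100 - (16) = 84. Since 84 is not a perfect square in Q, the polynomial is irreducible over Q. Its two roots generate a degree-2 extension, so [K:Q] = 2.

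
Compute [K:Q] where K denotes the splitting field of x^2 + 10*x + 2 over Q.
[K:Q] = 2

The discriminant of x^2 + (10)*x + (2) is b^2 - 4c = 100 - (8) = 92. Since 92 is not a perfect square in Q, the polynomial is irreducible over Q. Its two roots generate a degree-2 extension, so [K:Q] = 2.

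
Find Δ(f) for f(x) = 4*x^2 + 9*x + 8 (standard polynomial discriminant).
Δ = -47

For a quadratic a x^2 + b x + c the discriminant is Δ = b^2 - 4ac = (9)^2 - 4*(4)*(8) = 81 - (128) = -47.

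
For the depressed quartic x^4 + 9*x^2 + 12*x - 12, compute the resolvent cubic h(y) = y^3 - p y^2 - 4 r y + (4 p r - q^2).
h(y) = y^3 - 9*y^2 + 48*y - 576

Identify coefficients: p = 9, q = 12, r = -12.
Plug into h(y) = y^3 - p y^2 - 4 r y + (4 p r - q^2):
  h(y) = y^3 - (9) y^2 - 4*(-12) y + (4*(9)*(-12) - (12)^2)
       = y^3 + (-9) y^2 + (48) y + (-576).
Simplifying: h(y) = y^3 - 9*y^2 + 48*y - 576.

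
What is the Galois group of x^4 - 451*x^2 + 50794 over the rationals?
Gal(K/Q) = V_4 (Klein four-group, Z/2Z × Z/2Z)

f factors as (x^2 - 218)(x^2 - 233), so the splitting field is K = Q(sqrt(218), sqrt(233)). The elements 218, 233, 50794 are all non-squares in Q, so sqrt(218) and sqrt(233) generate independent quadratic extensions. Thus [K:Q] = 4 and Gal(K/Q) is generated by the two order-2 automorphisms sqrt(218) ↦ -sqrt(218) and sqrt(233) ↦ -sqrt(233), giving V_4.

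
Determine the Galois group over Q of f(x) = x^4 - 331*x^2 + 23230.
Gal(K/Q) = V_4 (Klein four-group, Z/2Z × Z/2Z)

f factors as (x^2 - 230)(x^2 - 101), so the splitting field is K = Q(sqrt(230), sqrt(101)). The elements 230, 101, 23230 are all non-squares in Q, so sqrt(230) and sqrt(101) generate independent quadratic extensions. Thus [K:Q] = 4 and Gal(K/Q) is generated by the two order-2 automorphisms sqrt(230) ↦ -sqrt(230) and sqrt(101) ↦ -sqrt(101), giving V_4.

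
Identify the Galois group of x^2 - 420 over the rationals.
Gal(K/Q) = Z/2Z (cyclic of order 2)

x^2 - 420 is irreducible over Q since 420 is not a rational square. The splitting field Q(sqrt(420)) has degree 2 over Q, and its unique nontrivial automorphism is sqrt(420) ↦ -sqrt(420). Hence Gal(Q(sqrt(420))/Q) = Z/2Z.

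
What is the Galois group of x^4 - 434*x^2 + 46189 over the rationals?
Gal(K/Q) = V_4 (Klein four-group, Z/2Z × Z/2Z)

f factors as (x^2 - 187)(x^2 - 247), so the splitting field is K = Q(sqrt(187), sqrt(247)). The elements 187, 247, 46189 are all non-squares in Q, so sqrt(187) and sqrt(247) generate independent quadratic extensions. Thus [K:Q] = 4 and Gal(K/Q) is generated by the two order-2 automorphisms sqrt(187) ↦ -sqrt(187) and sqrt(247) ↦ -sqrt(247), giving V_4.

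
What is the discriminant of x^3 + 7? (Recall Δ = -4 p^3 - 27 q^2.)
Δ = -1323

For a depressed cubic x^3 + p x + q the discriminant is Δ = -4 p^3 - 27 q^2 = -4*(0)^3 - 27*(7)^2 = 0 - 1323 = -1323.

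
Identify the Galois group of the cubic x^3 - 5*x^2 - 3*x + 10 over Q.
Gal(K/Q) = S_3 (symmetric group of order 6)

Compute the discriminant of x^3 + (-5)*x^2 + (-3)*x + (10): Δ = 5333. Since Δ is not a rational square, the Galois group is not contained in A_3; it must be the full S_3 (irreducibility of the cubic rules out anything smaller).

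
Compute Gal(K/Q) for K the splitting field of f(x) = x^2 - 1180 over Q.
Gal(K/Q) = Z/2Z (cyclic of order 2)

x^2 - 1180 is irreducible over Q since 1180 is not a rational square. The splitting field Q(sqrt(1180)) has degree 2 over Q, and its unique nontrivial automorphism is sqrt(1180) ↦ -sqrt(1180). Hence Gal(Q(sqrt(1180))/Q) = Z/2Z.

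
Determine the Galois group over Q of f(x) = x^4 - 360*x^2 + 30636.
Gal(K/Q) = V_4 (Klein four-group, Z/2Z × Z/2Z)

f factors as (x^2 - 138)(x^2 - 222), so the splitting field is K = Q(sqrt(138), sqrt(222)). The elements 138, 222, 30636 are all non-squares in Q, so sqrt(138) and sqrt(222) generate independent quadratic extensions. Thus [K:Q] = 4 and Gal(K/Q) is generated by the two order-2 automorphisms sqrt(138) ↦ -sqrt(138) and sqrt(222) ↦ -sqrt(222), giving V_4.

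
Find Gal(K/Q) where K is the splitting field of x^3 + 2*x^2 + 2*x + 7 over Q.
Gal(K/Q) = S_3 (symmetric group of order 6)

Compute the discriminant of x^3 + (2)*x^2 + (2)*x + (7): Δ = -1059. Since Δ is not a rational square, the Galois group is not contained in A_3; it must be the full S_3 (irreducibility of the cubic rules out anything smaller).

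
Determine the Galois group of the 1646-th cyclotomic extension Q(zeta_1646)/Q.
|Gal(Q(zeta_1646)/Q)| = phi(1646) = 822; group ≅ (Z/1646Z)^* ≅ Z/822Z

The n-th cyclotomic polynomial Φ_1646(x) is the minimal polynomial of zeta_1646 over Q and has degree phi(1646) = 822. So Q(zeta_1646) is a degree-822 Galois extension with Galois group (Z/1646Z)^*. By CRT, (Z/1646Z)^* ≅ (Z/2Z)^* × (Z/823Z)^*. Each prime-power unit group is (Z/2Z)^* ≅ trivial group (order 1); (Z/823Z)^* ≅ Z/822Z. Hence Gal(Q(zeta_1646)/Q) ≅ Z/822Z.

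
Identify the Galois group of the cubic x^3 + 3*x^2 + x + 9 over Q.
Gal(K/Q) = S_3 (symmetric group of order 6)

Compute the discriminant of x^3 + (3)*x^2 + (1)*x + (9): Δ = -2668. Since Δ is not a rational square, the Galois group is not contained in A_3; it must be the full S_3 (irreducibility of the cubic rules out anything smaller).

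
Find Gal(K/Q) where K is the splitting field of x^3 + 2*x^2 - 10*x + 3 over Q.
Gal(K/Q) = S_3 (symmetric group of order 6)

Compute the discriminant of x^3 + (2)*x^2 + (-10)*x + (3): Δ = 2981. Since Δ is not a rational square, the Galois group is not contained in A_3; it must be the full S_3 (irreducibility of the cubic rules out anything smaller).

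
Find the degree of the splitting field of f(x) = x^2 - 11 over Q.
[K:Q] = 2

The polynomial x^2 - 11 is irreducible over Q since 11 is not a perfect square. Its splitting field is Q(sqrt(11)), which has degree 2 over Q.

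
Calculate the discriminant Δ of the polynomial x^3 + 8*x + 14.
Δ = -7340

For a depressed cubic x^3 + p x + q the discriminant is Δ = -4 p^3 - 27 q^2 = -4*(8)^3 - 27*(14)^2 = -2048 - 5292 = -7340.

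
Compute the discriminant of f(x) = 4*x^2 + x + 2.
Δ = -31

For a quadratic a x^2 + b x + c the discriminant is Δ = b^2 - 4ac = (1)^2 - 4*(4)*(2) = 1 - (32) = -31.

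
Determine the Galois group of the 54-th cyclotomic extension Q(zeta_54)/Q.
|Gal(Q(zeta_54)/Q)| = phi(54) = 18; group ≅ (Z/54Z)^* ≅ Z/18Z

The n-th cyclotomic polynomial Φ_54(x) is the minimal polynomial of zeta_54 over Q and has degree phi(54) = 18. So Q(zeta_54) is a degree-18 Galois extension with Galois group (Z/54Z)^*. By CRT, (Z/54Z)^* ≅ (Z/2Z)^* × (Z/27Z)^*. Each prime-power unit group is (Z/2Z)^* ≅ trivial group (order 1); (Z/27Z)^* ≅ Z/18Z. Hence Gal(Q(zeta_54)/Q) ≅ Z/18Z.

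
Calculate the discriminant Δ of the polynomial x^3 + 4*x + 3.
Δ = -499

For a depressed cubic x^3 + p x + q the discriminant is Δ = -4 p^3 - 27 q^2 = -4*(4)^3 - 27*(3)^2 = -256 - 243 = -499.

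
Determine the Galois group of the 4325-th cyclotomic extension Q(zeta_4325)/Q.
|Gal(Q(zeta_4325)/Q)| = phi(4325) = 3440; group ≅ (Z/4325Z)^* ≅ Z/20Z × Z/172Z

The n-th cyclotomic polynomial Φ_4325(x) is the minimal polynomial of zeta_4325 over Q and has degree phi(4325) = 3440. So Q(zeta_4325) is a degree-3440 Galois extension with Galois group (Z/4325Z)^*. By CRT, (Z/4325Z)^* ≅ (Z/25Z)^* × (Z/173Z)^*. Each prime-power unit group is (Z/25Z)^* ≅ Z/20Z; (Z/173Z)^* ≅ Z/172Z. Hence Gal(Q(zeta_4325)/Q) ≅ Z/20Z × Z/172Z.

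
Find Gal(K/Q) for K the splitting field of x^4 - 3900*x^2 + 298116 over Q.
Gal(K/Q) = Z/2Z (cyclic of order 2)

f factors as (x^2 - 78)(x^2 - 3822), so the splitting field is K = Q(sqrt(78), sqrt(3822)). The squarefree part of 78 is 78 and the squarefree part of 3822 is also 78, so sqrt(78) and sqrt(3822) are both rational multiples of sqrt(78). Hence Q(sqrt(78)) = Q(sqrt(3822)) = Q(sqrt(78)), and the splitting field collapses to a single degree-2 extension with Galois group Z/2Z.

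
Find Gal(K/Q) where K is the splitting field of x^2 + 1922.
Gal(K/Q) = Z/2Z (cyclic of order 2)

x^2 + 1922 is irreducible over Q since -1922 is not a rational square. The splitting field Q(sqrt(-1922)) has degree 2 over Q, and its unique nontrivial automorphism is sqrt(-1922) ↦ -sqrt(-1922). Hence Gal(Q(sqrt(-1922))/Q) = Z/2Z.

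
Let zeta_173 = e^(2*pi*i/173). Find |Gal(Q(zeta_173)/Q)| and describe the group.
|Gal(Q(zeta_173)/Q)| = phi(173) = 172; group ≅ (Z/173Z)^* ≅ Z/172Z

The n-th cyclotomic polynomial Φ_173(x) is the minimal polynomial of zeta_173 over Q and has degree phi(173) = 172. So Q(zeta_173) is a degree-172 Galois extension with Galois group (Z/173Z)^*. (Z/173Z)^* is cyclic since 173 is an odd prime power (or 4). Hence Gal(Q(zeta_173)/Q) ≅ Z/172Z.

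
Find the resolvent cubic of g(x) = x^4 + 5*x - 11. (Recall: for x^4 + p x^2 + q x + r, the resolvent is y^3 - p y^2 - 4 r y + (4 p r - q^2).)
h(y) = y^3 + 44*y - 25

Identify coefficients: p = 0, q = 5, r = -11.
Plug into h(y) = y^3 - p y^2 - 4 r y + (4 p r - q^2):
  h(y) = y^3 - (0) y^2 - 4*(-11) y + (4*(0)*(-11) - (5)^2)
       = y^3 + (0) y^2 + (44) y + (-25).
Simplifying: h(y) = y^3 + 44*y - 25.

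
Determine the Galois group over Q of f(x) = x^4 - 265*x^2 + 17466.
Gal(K/Q) = V_4 (Klein four-group, Z/2Z × Z/2Z)

f factors as (x^2 - 142)(x^2 - 123), so the splitting field is K = Q(sqrt(142), sqrt(123)). The elements 142, 123, 17466 are all non-squares in Q, so sqrt(142) and sqrt(123) generate independent quadratic extensions. Thus [K:Q] = 4 and Gal(K/Q) is generated by the two order-2 automorphisms sqrt(142) ↦ -sqrt(142) and sqrt(123) ↦ -sqrt(123), giving V_4.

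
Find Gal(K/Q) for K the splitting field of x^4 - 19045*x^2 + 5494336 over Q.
Gal(K/Q) = Z/2Z (cyclic of order 2)

f factors as (x^2 - 18752)(x^2 - 293), so the splitting field is K = Q(sqrt(18752), sqrt(293)). The squarefree part of 18752 is 293 and the squarefree part of 293 is also 293, so sqrt(18752) and sqrt(293) are both rational multiples of sqrt(293). Hence Q(sqrt(18752)) = Q(sqrt(293)) = Q(sqrt(293)), and the splitting field collapses to a single degree-2 extension with Galois group Z/2Z.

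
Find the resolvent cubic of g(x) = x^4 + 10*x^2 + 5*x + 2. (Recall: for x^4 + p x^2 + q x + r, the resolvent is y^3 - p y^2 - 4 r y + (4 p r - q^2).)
h(y) = y^3 - 10*y^2 - 8*y + 55

Identify coefficients: p = 10, q = 5, r = 2.
Plug into h(y) = y^3 - p y^2 - 4 r y + (4 p r - q^2):
  h(y) = y^3 - (10) y^2 - 4*(2) y + (4*(10)*(2) - (5)^2)
       = y^3 + (-10) y^2 + (-8) y + (55).
Simplifying: h(y) = y^3 - 10*y^2 - 8*y + 55.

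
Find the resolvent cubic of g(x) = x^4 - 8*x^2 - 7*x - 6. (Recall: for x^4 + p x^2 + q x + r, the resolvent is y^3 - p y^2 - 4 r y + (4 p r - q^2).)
h(y) = y^3 + 8*y^2 + 24*y + 143

Identify coefficients: p = -8, q = -7, r = -6.
Plug into h(y) = y^3 - p y^2 - 4 r y + (4 p r - q^2):
  h(y) = y^3 - (-8) y^2 - 4*(-6) y + (4*(-8)*(-6) - (-7)^2)
       = y^3 + (8) y^2 + (24) y + (143).
Simplifying: h(y) = y^3 + 8*y^2 + 24*y + 143.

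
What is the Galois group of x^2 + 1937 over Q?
Gal(K/Q) = Z/2Z (cyclic of order 2)

x^2 + 1937 is irreducible over Q since -1937 is not a rational square. The splitting field Q(sqrt(-1937)) has degree 2 over Q, and its unique nontrivial automorphism is sqrt(-1937) ↦ -sqrt(-1937). Hence Gal(Q(sqrt(-1937))/Q) = Z/2Z.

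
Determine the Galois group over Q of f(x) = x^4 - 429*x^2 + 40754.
Gal(K/Q) = V_4 (Klein four-group, Z/2Z × Z/2Z)

f factors as (x^2 - 142)(x^2 - 287), so the splitting field is K = Q(sqrt(142), sqrt(287)). The elements 142, 287, 40754 are all non-squares in Q, so sqrt(142) and sqrt(287) generate independent quadratic extensions. Thus [K:Q] = 4 and Gal(K/Q) is generated by the two order-2 automorphisms sqrt(142) ↦ -sqrt(142) and sqrt(287) ↦ -sqrt(287), giving V_4.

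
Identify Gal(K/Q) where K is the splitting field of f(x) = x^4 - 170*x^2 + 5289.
Gal(K/Q) = V_4 (Klein four-group, Z/2Z × Z/2Z)

f factors as (x^2 - 41)(x^2 - 129), so the splitting field is K = Q(sqrt(41), sqrt(129)). The elements 41, 129, 5289 are all non-squares in Q, so sqrt(41) and sqrt(129) generate independent quadratic extensions. Thus [K:Q] = 4 and Gal(K/Q) is generated by the two order-2 automorphisms sqrt(41) ↦ -sqrt(41) and sqrt(129) ↦ -sqrt(129), giving V_4.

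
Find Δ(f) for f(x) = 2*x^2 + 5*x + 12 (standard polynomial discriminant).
Δ = -71

For a quadratic a x^2 + b x + c the discriminant is Δ = b^2 - 4ac = (5)^2 - 4*(2)*(12) = 25 - (96) = -71.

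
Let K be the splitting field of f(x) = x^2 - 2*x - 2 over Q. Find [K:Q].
[K:Q] = 2

The discriminant of x^2 + (-2)*x + (-2) is b^2 - 4c = 4 - (-8) = 12. Since 12 is not a perfect square in Q, the polynomial is irreducible over Q. Its two roots generate a degree-2 extension, so [K:Q] = 2.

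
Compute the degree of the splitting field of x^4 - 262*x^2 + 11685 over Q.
[K:Q] = 4

f factors as (x^2 - 205)(x^2 - 57); the splitting field is K = Q(sqrt(205), sqrt(57)). Since 205, 57, and 11685 are all non-squares in Q, the three subfields Q(sqrt(205)), Q(sqrt(57)), Q(sqrt(11685)) are distinct degree-2 extensions, so [K:Q] = 4 (Klein four Galois group).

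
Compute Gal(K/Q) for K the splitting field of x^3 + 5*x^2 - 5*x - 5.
Gal(K/Q) = S_3 (symmetric group of order 6)

Compute the discriminant of x^3 + (5)*x^2 + (-5)*x + (-5): Δ = 5200. Since Δ is not a rational square, the Galois group is not contained in A_3; it must be the full S_3 (irreducibility of the cubic rules out anything smaller).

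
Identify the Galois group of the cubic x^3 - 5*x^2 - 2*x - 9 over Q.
Gal(K/Q) = S_3 (symmetric group of order 6)

Compute the discriminant of x^3 + (-5)*x^2 + (-2)*x + (-9): Δ = -8175. Since Δ is not a rational square, the Galois group is not contained in A_3; it must be the full S_3 (irreducibility of the cubic rules out anything smaller).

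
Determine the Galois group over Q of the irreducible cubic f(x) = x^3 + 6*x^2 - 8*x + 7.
Gal(K/Q) = S_3 (symmetric group of order 6)

Compute the discriminant of x^3 + (6)*x^2 + (-8)*x + (7): Δ = -9067. Since Δ is not a rational square, the Galois group is not contained in A_3; it must be the full S_3 (irreducibility of the cubic rules out anything smaller).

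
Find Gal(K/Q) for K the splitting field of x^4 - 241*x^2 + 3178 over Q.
Gal(K/Q) = V_4 (Klein four-group, Z/2Z × Z/2Z)

f factors as (x^2 - 227)(x^2 - 14), so the splitting field is K = Q(sqrt(227), sqrt(14)). The elements 227, 14, 3178 are all non-squares in Q, so sqrt(227) and sqrt(14) generate independent quadratic extensions. Thus [K:Q] = 4 and Gal(K/Q) is generated by the two order-2 automorphisms sqrt(227) ↦ -sqrt(227) and sqrt(14) ↦ -sqrt(14), giving V_4.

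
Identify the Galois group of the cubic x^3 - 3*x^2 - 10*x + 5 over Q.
Gal(K/Q) = S_3 (symmetric group of order 6)

Compute the discriminant of x^3 + (-3)*x^2 + (-10)*x + (5): Δ = 7465. Since Δ is not a rational square, the Galois group is not contained in A_3; it must be the full S_3 (irreducibility of the cubic rules out anything smaller).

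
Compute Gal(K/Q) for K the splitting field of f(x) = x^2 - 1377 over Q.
Gal(K/Q) = Z/2Z (cyclic of order 2)

x^2 - 1377 is irreducible over Q since 1377 is not a rational square. The splitting field Q(sqrt(1377)) has degree 2 over Q, and its unique nontrivial automorphism is sqrt(1377) ↦ -sqrt(1377). Hence Gal(Q(sqrt(1377))/Q) = Z/2Z.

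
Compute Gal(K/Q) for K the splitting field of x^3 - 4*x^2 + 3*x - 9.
Gal(K/Q) = S_3 (symmetric group of order 6)

Compute the discriminant of x^3 + (-4)*x^2 + (3)*x + (-9): Δ = -2511. Since Δ is not a rational square, the Galois group is not contained in A_3; it must be the full S_3 (irreducibility of the cubic rules out anything smaller).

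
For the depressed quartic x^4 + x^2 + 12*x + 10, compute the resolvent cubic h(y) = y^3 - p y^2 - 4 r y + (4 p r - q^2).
h(y) = y^3 - y^2 - 40*y - 104

Identify coefficients: p = 1, q = 12, r = 10.
Plug into h(y) = y^3 - p y^2 - 4 r y + (4 p r - q^2):
  h(y) = y^3 - (1) y^2 - 4*(10) y + (4*(1)*(10) - (12)^2)
       = y^3 + (-1) y^2 + (-40) y + (-104).
Simplifying: h(y) = y^3 - y^2 - 40*y - 104.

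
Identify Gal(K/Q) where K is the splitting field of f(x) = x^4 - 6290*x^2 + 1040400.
Gal(K/Q) = Z/2Z (cyclic of order 2)

f factors as (x^2 - 170)(x^2 - 6120), so the splitting field is K = Q(sqrt(170), sqrt(6120)). The squarefree part of 170 is 170 and the squarefree part of 6120 is also 170, so sqrt(170) and sqrt(6120) are both rational multiples of sqrt(170). Hence Q(sqrt(170)) = Q(sqrt(6120)) = Q(sqrt(170)), and the splitting field collapses to a single degree-2 extension with Galois group Z/2Z.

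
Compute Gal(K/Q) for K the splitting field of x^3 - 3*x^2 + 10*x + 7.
Gal(K/Q) = S_3 (symmetric group of order 6)

Compute the discriminant of x^3 + (-3)*x^2 + (10)*x + (7): Δ = -7447. Since Δ is not a rational square, the Galois group is not contained in A_3; it must be the full S_3 (irreducibility of the cubic rules out anything smaller).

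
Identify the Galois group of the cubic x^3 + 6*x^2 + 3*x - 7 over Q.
Gal(K/Q) = S_3 (symmetric group of order 6)

Compute the discriminant of x^3 + (6)*x^2 + (3)*x + (-7): Δ = 2673. Since Δ is not a rational square, the Galois group is not contained in A_3; it must be the full S_3 (irreducibility of the cubic rules out anything smaller).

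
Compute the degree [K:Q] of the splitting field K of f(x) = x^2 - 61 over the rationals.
[K:Q] = 2

The polynomial x^2 - 61 is irreducible over Q since 61 is not a perfect square. Its splitting field is Q(sqrt(61)), which has degree 2 over Q.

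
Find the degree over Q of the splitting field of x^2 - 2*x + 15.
[K:Q] = 2

The discriminant of x^2 + (-2)*x + (15) is b^2 - 4c = 4 - (60) = -56. Since -56 is not a perfect square in Q, the polynomial is irreducible over Q. Its two roots generate a degree-2 extension, so [K:Q] = 2.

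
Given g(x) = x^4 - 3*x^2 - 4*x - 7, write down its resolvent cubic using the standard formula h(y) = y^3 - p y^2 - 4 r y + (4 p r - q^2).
h(y) = y^3 + 3*y^2 + 28*y + 68

Identify coefficients: p = -3, q = -4, r = -7.
Plug into h(y) = y^3 - p y^2 - 4 r y + (4 p r - q^2):
  h(y) = y^3 - (-3) y^2 - 4*(-7) y + (4*(-3)*(-7) - (-4)^2)
       = y^3 + (3) y^2 + (28) y + (68).
Simplifying: h(y) = y^3 + 3*y^2 + 28*y + 68.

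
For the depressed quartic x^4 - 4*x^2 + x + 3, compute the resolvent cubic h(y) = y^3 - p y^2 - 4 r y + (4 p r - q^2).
h(y) = y^3 + 4*y^2 - 12*y - 49

Identify coefficients: p = -4, q = 1, r = 3.
Plug into h(y) = y^3 - p y^2 - 4 r y + (4 p r - q^2):
  h(y) = y^3 - (-4) y^2 - 4*(3) y + (4*(-4)*(3) - (1)^2)
       = y^3 + (4) y^2 + (-12) y + (-49).
Simplifying: h(y) = y^3 + 4*y^2 - 12*y - 49.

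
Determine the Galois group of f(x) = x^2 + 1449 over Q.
Gal(K/Q) = Z/2Z (cyclic of order 2)

x^2 + 1449 is irreducible over Q since -1449 is not a rational square. The splitting field Q(sqrt(-1449)) has degree 2 over Q, and its unique nontrivial automorphism is sqrt(-1449) ↦ -sqrt(-1449). Hence Gal(Q(sqrt(-1449))/Q) = Z/2Z.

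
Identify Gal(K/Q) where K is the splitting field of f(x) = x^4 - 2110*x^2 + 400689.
Gal(K/Q) = Z/2Z (cyclic of order 2)

f factors as (x^2 - 1899)(x^2 - 211), so the splitting field is K = Q(sqrt(1899), sqrt(211)). The squarefree part of 1899 is 211 and the squarefree part of 211 is also 211, so sqrt(1899) and sqrt(211) are both rational multiples of sqrt(211). Hence Q(sqrt(1899)) = Q(sqrt(211)) = Q(sqrt(211)), and the splitting field collapses to a single degree-2 extension with Galois group Z/2Z.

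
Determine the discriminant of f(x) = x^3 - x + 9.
Δ = -2183

For a depressed cubic x^3 + p x + q the discriminant is Δ = -4 p^3 - 27 q^2 = -4*(-1)^3 - 27*(9)^2 = 4 - 2187 = -2183.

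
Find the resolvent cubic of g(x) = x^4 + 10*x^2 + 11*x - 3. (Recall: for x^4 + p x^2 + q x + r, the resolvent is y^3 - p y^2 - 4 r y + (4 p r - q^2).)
h(y) = y^3 - 10*y^2 + 12*y - 241

Identify coefficients: p = 10, q = 11, r = -3.
Plug into h(y) = y^3 - p y^2 - 4 r y + (4 p r - q^2):
  h(y) = y^3 - (10) y^2 - 4*(-3) y + (4*(10)*(-3) - (11)^2)
       = y^3 + (-10) y^2 + (12) y + (-241).
Simplifying: h(y) = y^3 - 10*y^2 + 12*y - 241.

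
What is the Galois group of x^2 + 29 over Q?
Gal(K/Q) = Z/2Z (cyclic of order 2)

x^2 + 29 is irreducible over Q since -29 is not a rational square. The splitting field Q(sqrt(-29)) has degree 2 over Q, and its unique nontrivial automorphism is sqrt(-29) ↦ -sqrt(-29). Hence Gal(Q(sqrt(-29))/Q) = Z/2Z.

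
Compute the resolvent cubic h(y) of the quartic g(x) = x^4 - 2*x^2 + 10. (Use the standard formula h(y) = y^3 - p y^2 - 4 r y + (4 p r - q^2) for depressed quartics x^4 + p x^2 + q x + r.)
h(y) = y^3 + 2*y^2 - 40*y - 80

Identify coefficients: p = -2, q = 0, r = 10.
Plug into h(y) = y^3 - p y^2 - 4 r y + (4 p r - q^2):
  h(y) = y^3 - (-2) y^2 - 4*(10) y + (4*(-2)*(10) - (0)^2)
       = y^3 + (2) y^2 + (-40) y + (-80).
Simplifying: h(y) = y^3 + 2*y^2 - 40*y - 80.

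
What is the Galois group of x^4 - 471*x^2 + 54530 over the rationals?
Gal(K/Q) = V_4 (Klein four-group, Z/2Z × Z/2Z)

f factors as (x^2 - 266)(x^2 - 205), so the splitting field is K = Q(sqrt(266), sqrt(205)). The elements 266, 205, 54530 are all non-squares in Q, so sqrt(266) and sqrt(205) generate independent quadratic extensions. Thus [K:Q] = 4 and Gal(K/Q) is generated by the two order-2 automorphisms sqrt(266) ↦ -sqrt(266) and sqrt(205) ↦ -sqrt(205), giving V_4.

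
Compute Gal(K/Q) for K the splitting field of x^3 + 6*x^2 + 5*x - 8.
Gal(K/Q) = S_3 (symmetric group of order 6)

Compute the discriminant of x^3 + (6)*x^2 + (5)*x + (-8): Δ = 1264. Since Δ is not a rational square, the Galois group is not contained in A_3; it must be the full S_3 (irreducibility of the cubic rules out anything smaller).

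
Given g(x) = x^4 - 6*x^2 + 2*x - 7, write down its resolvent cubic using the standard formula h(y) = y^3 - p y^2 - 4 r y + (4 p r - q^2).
h(y) = y^3 + 6*y^2 + 28*y + 164

Identify coefficients: p = -6, q = 2, r = -7.
Plug into h(y) = y^3 - p y^2 - 4 r y + (4 p r - q^2):
  h(y) = y^3 - (-6) y^2 - 4*(-7) y + (4*(-6)*(-7) - (2)^2)
       = y^3 + (6) y^2 + (28) y + (164).
Simplifying: h(y) = y^3 + 6*y^2 + 28*y + 164.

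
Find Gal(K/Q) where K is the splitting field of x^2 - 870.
Gal(K/Q) = Z/2Z (cyclic of order 2)

x^2 - 870 is irreducible over Q since 870 is not a rational square. The splitting field Q(sqrt(870)) has degree 2 over Q, and its unique nontrivial automorphism is sqrt(870) ↦ -sqrt(870). Hence Gal(Q(sqrt(870))/Q) = Z/2Z.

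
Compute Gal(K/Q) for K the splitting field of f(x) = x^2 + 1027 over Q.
Gal(K/Q) = Z/2Z (cyclic of order 2)

x^2 + 1027 is irreducible over Q since -1027 is not a rational square. The splitting field Q(sqrt(-1027)) has degree 2 over Q, and its unique nontrivial automorphism is sqrt(-1027) ↦ -sqrt(-1027). Hence Gal(Q(sqrt(-1027))/Q) = Z/2Z.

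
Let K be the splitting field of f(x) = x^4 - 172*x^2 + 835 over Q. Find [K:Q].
[K:Q] = 4

f factors as (x^2 - 167)(x^2 - 5); the splitting field is K = Q(sqrt(167), sqrt(5)). Since 167, 5, and 835 are all non-squares in Q, the three subfields Q(sqrt(167)), Q(sqrt(5)), Q(sqrt(835)) are distinct degree-2 extensions, so [K:Q] = 4 (Klein four Galois group).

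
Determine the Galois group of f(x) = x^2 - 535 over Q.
Gal(K/Q) = Z/2Z (cyclic of order 2)

x^2 - 535 is irreducible over Q since 535 is not a rational square. The splitting field Q(sqrt(535)) has degree 2 over Q, and its unique nontrivial automorphism is sqrt(535) ↦ -sqrt(535). Hence Gal(Q(sqrt(535))/Q) = Z/2Z.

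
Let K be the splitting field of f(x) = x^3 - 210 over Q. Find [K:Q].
[K:Q] = 6

x^3 - 210 has one real root r = 210^(1/3) and two complex roots r*zeta_3, r*zeta_3^2 where zeta_3 = e^(2*pi*i/3). The splitting field is Q(r, zeta_3). [Q(r):Q] = 3 and [Q(zeta_3):Q] = 2 with gcd = 1, so [Q(r, zeta_3):Q] = 3 * 2 = 6.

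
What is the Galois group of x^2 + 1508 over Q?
Gal(K/Q) = Z/2Z (cyclic of order 2)

x^2 + 1508 is irreducible over Q since -1508 is not a rational square. The splitting field Q(sqrt(-1508)) has degree 2 over Q, and its unique nontrivial automorphism is sqrt(-1508) ↦ -sqrt(-1508). Hence Gal(Q(sqrt(-1508))/Q) = Z/2Z.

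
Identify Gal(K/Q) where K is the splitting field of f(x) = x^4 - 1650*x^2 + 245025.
Gal(K/Q) = Z/2Z (cyclic of order 2)

f factors as (x^2 - 165)(x^2 - 1485), so the splitting field is K = Q(sqrt(165), sqrt(1485)). The squarefree part of 165 is 165 and the squarefree part of 1485 is also 165, so sqrt(165) and sqrt(1485) are both rational multiples of sqrt(165). Hence Q(sqrt(165)) = Q(sqrt(1485)) = Q(sqrt(165)), and the splitting field collapses to a single degree-2 extension with Galois group Z/2Z.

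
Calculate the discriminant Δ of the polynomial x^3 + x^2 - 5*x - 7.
Δ = -140

For x^3 + a x^2 + b x + c the discriminant is Δ = 18 a b c - 4 a^3 c + a^2 b^2 - 4 b^3 - 27 c^2.
Plug a = 1, b = -5, c = -7:
  18*(1)*(-5)*(-7) - 4*(1)^3*(-7) + (1)^2*(-5)^2 - 4*(-5)^3 - 27*(-7)^2
  = 630 + (28) + 25 + (500) + (-1323)
  = -140.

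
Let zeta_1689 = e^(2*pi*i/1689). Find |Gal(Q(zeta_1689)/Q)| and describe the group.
|Gal(Q(zeta_1689)/Q)| = phi(1689) = 1124; group ≅ (Z/1689Z)^* ≅ Z/2Z × Z/562Z

The n-th cyclotomic polynomial Φ_1689(x) is the minimal polynomial of zeta_1689 over Q and has degree phi(1689) = 1124. So Q(zeta_1689) is a degree-1124 Galois extension with Galois group (Z/1689Z)^*. By CRT, (Z/1689Z)^* ≅ (Z/3Z)^* × (Z/563Z)^*. Each prime-power unit group is (Z/3Z)^* ≅ Z/2Z; (Z/563Z)^* ≅ Z/562Z. Hence Gal(Q(zeta_1689)/Q) ≅ Z/2Z × Z/562Z.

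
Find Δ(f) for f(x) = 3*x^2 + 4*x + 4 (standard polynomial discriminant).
Δ = -32

For a quadratic a x^2 + b x + c the discriminant is Δ = b^2 - 4ac = (4)^2 - 4*(3)*(4) = 16 - (48) = -32.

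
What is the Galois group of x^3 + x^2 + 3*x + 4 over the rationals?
Gal(K/Q) = S_3 (symmetric group of order 6)

Compute the discriminant of x^3 + (1)*x^2 + (3)*x + (4): Δ = -331. Since Δ is not a rational square, the Galois group is not contained in A_3; it must be the full S_3 (irreducibility of the cubic rules out anything smaller).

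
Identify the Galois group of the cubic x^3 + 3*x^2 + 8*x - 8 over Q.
Gal(K/Q) = S_3 (symmetric group of order 6)

Compute the discriminant of x^3 + (3)*x^2 + (8)*x + (-8): Δ = -5792. Since Δ is not a rational square, the Galois group is not contained in A_3; it must be the full S_3 (irreducibility of the cubic rules out anything smaller).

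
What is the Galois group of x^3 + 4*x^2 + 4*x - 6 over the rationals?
Gal(K/Q) = S_3 (symmetric group of order 6)

Compute the discriminant of x^3 + (4)*x^2 + (4)*x + (-6): Δ = -1164. Since Δ is not a rational square, the Galois group is not contained in A_3; it must be the full S_3 (irreducibility of the cubic rules out anything smaller).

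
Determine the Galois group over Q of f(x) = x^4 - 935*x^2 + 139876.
Gal(K/Q) = Z/2Z (cyclic of order 2)

f factors as (x^2 - 748)(x^2 - 187), so the splitting field is K = Q(sqrt(748), sqrt(187)). The squarefree part of 748 is 187 and the squarefree part of 187 is also 187, so sqrt(748) and sqrt(187) are both rational multiples of sqrt(187). Hence Q(sqrt(748)) = Q(sqrt(187)) = Q(sqrt(187)), and the splitting field collapses to a single degree-2 extension with Galois group Z/2Z.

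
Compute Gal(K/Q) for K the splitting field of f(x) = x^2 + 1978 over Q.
Gal(K/Q) = Z/2Z (cyclic of order 2)

x^2 + 1978 is irreducible over Q since -1978 is not a rational square. The splitting field Q(sqrt(-1978)) has degree 2 over Q, and its unique nontrivial automorphism is sqrt(-1978) ↦ -sqrt(-1978). Hence Gal(Q(sqrt(-1978))/Q) = Z/2Z.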